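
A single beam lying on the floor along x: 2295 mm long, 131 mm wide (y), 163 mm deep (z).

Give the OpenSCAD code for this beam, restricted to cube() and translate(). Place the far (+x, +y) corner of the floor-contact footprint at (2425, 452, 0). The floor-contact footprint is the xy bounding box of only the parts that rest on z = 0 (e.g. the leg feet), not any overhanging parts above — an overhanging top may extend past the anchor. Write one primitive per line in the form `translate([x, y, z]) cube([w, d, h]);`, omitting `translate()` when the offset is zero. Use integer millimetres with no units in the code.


translate([130, 321, 0]) cube([2295, 131, 163]);


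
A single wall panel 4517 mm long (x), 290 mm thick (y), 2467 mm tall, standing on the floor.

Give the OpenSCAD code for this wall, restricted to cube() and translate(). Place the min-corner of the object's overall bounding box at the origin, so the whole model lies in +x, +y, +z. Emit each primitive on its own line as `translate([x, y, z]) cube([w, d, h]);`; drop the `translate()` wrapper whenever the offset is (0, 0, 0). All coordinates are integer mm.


cube([4517, 290, 2467]);


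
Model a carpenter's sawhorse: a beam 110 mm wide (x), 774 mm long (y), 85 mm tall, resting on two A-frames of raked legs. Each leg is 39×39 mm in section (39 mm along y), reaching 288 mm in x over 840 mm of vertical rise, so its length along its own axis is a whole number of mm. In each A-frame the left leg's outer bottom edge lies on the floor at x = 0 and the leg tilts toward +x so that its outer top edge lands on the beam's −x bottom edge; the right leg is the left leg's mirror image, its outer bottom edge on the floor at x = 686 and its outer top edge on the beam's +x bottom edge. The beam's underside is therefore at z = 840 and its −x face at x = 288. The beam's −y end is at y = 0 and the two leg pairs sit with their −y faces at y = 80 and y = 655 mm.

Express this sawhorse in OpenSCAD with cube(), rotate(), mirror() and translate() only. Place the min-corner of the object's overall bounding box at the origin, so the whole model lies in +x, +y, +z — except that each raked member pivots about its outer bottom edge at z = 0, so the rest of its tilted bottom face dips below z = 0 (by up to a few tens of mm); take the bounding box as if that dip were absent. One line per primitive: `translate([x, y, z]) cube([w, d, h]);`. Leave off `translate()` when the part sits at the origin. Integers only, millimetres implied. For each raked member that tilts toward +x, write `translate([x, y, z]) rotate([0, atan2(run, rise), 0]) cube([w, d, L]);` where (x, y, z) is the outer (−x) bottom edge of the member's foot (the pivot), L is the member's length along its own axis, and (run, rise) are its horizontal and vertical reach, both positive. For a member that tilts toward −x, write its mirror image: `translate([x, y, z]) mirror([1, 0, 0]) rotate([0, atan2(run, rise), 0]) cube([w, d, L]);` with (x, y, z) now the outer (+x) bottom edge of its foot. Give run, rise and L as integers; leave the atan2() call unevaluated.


translate([288, 0, 840]) cube([110, 774, 85]);
translate([0, 80, 0]) rotate([0, atan2(288, 840), 0]) cube([39, 39, 888]);
translate([686, 80, 0]) mirror([1, 0, 0]) rotate([0, atan2(288, 840), 0]) cube([39, 39, 888]);
translate([0, 655, 0]) rotate([0, atan2(288, 840), 0]) cube([39, 39, 888]);
translate([686, 655, 0]) mirror([1, 0, 0]) rotate([0, atan2(288, 840), 0]) cube([39, 39, 888]);


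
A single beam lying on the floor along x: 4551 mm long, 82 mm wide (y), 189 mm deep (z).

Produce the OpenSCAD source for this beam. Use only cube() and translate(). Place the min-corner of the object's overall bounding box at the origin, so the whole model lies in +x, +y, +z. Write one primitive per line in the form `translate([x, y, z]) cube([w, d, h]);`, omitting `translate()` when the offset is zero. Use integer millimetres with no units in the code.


cube([4551, 82, 189]);


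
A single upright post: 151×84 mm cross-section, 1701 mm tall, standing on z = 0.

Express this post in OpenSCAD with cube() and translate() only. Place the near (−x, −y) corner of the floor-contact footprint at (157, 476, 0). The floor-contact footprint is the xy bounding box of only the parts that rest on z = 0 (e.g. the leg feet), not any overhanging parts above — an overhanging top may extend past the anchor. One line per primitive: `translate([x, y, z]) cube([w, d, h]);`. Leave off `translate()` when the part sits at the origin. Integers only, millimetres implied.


translate([157, 476, 0]) cube([151, 84, 1701]);


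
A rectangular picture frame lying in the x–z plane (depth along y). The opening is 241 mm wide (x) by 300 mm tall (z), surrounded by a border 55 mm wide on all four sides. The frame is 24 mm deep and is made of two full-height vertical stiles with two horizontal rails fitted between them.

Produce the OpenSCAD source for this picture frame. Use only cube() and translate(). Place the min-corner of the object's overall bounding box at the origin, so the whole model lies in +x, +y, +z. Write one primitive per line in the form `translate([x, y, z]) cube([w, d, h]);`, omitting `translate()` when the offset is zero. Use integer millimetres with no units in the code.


cube([55, 24, 410]);
translate([296, 0, 0]) cube([55, 24, 410]);
translate([55, 0, 0]) cube([241, 24, 55]);
translate([55, 0, 355]) cube([241, 24, 55]);


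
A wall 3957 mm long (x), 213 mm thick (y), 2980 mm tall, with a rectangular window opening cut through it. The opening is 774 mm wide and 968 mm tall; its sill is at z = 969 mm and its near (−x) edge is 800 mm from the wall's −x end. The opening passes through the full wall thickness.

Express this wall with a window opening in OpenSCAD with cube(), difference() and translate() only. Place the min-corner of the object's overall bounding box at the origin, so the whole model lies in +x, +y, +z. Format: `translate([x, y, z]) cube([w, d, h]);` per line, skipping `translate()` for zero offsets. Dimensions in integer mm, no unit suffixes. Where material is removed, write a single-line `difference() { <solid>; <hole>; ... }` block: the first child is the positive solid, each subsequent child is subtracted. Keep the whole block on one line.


difference() { cube([3957, 213, 2980]); translate([800, 0, 969]) cube([774, 213, 968]); }


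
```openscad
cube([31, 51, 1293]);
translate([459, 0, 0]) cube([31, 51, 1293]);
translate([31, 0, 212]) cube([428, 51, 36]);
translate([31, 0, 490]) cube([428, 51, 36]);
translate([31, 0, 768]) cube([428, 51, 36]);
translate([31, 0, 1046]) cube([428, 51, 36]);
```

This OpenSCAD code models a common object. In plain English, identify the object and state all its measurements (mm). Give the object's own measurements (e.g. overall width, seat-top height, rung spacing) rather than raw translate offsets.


A straight ladder. Two 31×51 mm vertical rails, 1293 mm tall, stand 490 mm apart (outside-to-outside) with their front faces coplanar on the −y side. 4 rungs, each 51 mm deep and 36 mm tall, span between the inner faces of the rails, front faces flush with the rails. The lowest rung's underside is at z = 212 mm and rungs are spaced 278 mm apart (underside to underside).


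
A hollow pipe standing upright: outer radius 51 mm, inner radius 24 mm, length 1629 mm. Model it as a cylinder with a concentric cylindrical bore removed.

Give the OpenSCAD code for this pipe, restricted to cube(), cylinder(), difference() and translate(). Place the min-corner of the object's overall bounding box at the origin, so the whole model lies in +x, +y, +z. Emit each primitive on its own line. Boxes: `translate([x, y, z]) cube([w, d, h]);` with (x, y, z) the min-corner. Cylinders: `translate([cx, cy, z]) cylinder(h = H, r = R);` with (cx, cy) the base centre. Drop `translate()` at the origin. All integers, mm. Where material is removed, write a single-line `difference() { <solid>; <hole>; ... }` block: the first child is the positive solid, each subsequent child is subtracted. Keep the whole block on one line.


difference() { translate([51, 51, 0]) cylinder(h = 1629, r = 51); translate([51, 51, 0]) cylinder(h = 1629, r = 24); }


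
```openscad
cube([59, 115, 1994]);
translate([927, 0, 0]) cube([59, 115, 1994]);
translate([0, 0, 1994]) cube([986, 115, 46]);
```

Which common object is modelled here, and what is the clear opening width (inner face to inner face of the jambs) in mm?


A door frame. The clear opening width is 868 mm.

Two 1994 mm tall posts with a header on top — a door frame. The left jamb is 59 mm wide at x = 0; the right jamb starts at x = 927. The clear opening is 927 − 59 = 868 mm.


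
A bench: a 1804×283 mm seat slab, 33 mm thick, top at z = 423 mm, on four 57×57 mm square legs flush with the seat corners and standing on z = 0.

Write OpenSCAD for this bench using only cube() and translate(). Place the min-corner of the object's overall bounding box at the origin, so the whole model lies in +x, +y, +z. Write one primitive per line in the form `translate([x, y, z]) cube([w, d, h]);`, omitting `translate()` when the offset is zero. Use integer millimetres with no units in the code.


translate([0, 0, 390]) cube([1804, 283, 33]);
cube([57, 57, 390]);
translate([0, 226, 0]) cube([57, 57, 390]);
translate([1747, 0, 0]) cube([57, 57, 390]);
translate([1747, 226, 0]) cube([57, 57, 390]);


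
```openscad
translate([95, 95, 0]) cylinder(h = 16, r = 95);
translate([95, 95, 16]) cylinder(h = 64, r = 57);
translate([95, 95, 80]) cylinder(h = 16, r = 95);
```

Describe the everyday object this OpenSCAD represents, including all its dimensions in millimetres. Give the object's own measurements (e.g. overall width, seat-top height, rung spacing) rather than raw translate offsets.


A spool: two coaxial disc flanges of radius 95 mm and thickness 16 mm, joined by a core cylinder of radius 57 mm and height 64 mm. The lower flange rests on z = 0 and the three cylinders share a vertical axis.


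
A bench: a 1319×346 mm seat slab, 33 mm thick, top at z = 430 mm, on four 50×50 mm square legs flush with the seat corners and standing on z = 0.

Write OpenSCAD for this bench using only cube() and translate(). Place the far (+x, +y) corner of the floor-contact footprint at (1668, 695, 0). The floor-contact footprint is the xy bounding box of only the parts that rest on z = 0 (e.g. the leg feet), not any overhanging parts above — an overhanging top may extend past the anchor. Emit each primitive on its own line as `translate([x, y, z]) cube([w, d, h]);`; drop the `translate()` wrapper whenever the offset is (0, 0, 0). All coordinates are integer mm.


translate([349, 349, 397]) cube([1319, 346, 33]);
translate([349, 349, 0]) cube([50, 50, 397]);
translate([349, 645, 0]) cube([50, 50, 397]);
translate([1618, 349, 0]) cube([50, 50, 397]);
translate([1618, 645, 0]) cube([50, 50, 397]);


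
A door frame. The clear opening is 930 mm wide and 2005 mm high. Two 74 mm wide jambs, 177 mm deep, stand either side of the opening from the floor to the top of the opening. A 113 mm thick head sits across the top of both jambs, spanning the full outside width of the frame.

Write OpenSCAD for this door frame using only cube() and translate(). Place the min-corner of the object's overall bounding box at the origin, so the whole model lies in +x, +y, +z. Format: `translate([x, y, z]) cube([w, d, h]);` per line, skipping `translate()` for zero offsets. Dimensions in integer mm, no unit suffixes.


cube([74, 177, 2005]);
translate([1004, 0, 0]) cube([74, 177, 2005]);
translate([0, 0, 2005]) cube([1078, 177, 113]);


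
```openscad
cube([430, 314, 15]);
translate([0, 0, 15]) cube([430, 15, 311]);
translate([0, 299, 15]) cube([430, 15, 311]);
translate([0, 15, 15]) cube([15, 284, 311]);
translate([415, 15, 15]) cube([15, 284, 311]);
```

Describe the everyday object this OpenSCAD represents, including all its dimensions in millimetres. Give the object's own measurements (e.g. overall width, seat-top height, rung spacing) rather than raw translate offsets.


An open-topped rectangular box: outside dimensions 430×314×326 mm, with a uniform wall and base thickness of 15 mm. The base is a full 430×314 slab on the floor; four walls sit on top of the base. The front and back walls (the −y and +y sides) span the full width; the two side walls fit between them.


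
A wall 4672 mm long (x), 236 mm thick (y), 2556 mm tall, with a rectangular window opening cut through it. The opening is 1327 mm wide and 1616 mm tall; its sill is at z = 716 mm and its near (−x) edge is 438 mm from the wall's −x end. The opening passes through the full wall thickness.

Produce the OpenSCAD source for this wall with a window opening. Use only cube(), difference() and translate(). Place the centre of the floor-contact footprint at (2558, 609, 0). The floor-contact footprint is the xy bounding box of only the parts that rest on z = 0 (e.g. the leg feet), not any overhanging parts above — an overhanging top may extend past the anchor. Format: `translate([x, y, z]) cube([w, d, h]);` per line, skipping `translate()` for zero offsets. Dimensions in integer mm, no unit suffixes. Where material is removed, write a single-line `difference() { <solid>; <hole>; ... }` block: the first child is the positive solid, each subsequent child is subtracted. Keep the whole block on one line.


difference() { translate([222, 491, 0]) cube([4672, 236, 2556]); translate([660, 491, 716]) cube([1327, 236, 1616]); }


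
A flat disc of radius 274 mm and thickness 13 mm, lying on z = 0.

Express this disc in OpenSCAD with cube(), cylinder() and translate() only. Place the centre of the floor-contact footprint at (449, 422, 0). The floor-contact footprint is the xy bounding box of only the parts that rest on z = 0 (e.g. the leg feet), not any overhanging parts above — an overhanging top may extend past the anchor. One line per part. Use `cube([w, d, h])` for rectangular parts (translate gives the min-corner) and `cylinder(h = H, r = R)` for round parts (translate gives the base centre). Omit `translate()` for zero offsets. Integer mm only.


translate([449, 422, 0]) cylinder(h = 13, r = 274);


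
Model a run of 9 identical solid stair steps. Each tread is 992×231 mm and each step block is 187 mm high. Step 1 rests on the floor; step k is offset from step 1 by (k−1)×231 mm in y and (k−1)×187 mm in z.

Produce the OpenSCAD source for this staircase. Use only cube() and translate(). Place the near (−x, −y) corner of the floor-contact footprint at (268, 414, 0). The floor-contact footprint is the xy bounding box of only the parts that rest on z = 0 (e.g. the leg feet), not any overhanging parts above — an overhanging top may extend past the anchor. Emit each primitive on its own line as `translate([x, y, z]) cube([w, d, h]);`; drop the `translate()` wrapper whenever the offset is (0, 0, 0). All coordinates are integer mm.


translate([268, 414, 0]) cube([992, 231, 187]);
translate([268, 645, 187]) cube([992, 231, 187]);
translate([268, 876, 374]) cube([992, 231, 187]);
translate([268, 1107, 561]) cube([992, 231, 187]);
translate([268, 1338, 748]) cube([992, 231, 187]);
translate([268, 1569, 935]) cube([992, 231, 187]);
translate([268, 1800, 1122]) cube([992, 231, 187]);
translate([268, 2031, 1309]) cube([992, 231, 187]);
translate([268, 2262, 1496]) cube([992, 231, 187]);


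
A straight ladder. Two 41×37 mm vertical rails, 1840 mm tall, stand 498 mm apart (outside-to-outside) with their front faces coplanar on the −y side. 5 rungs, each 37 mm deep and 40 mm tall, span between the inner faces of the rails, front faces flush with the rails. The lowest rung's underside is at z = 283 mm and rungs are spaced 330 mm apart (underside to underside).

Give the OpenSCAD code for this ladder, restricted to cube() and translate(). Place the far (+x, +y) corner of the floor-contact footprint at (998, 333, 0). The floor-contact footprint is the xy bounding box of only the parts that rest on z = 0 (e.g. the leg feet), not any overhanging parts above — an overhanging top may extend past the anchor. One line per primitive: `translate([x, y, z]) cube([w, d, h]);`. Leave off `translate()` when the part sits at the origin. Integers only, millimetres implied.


translate([500, 296, 0]) cube([41, 37, 1840]);
translate([957, 296, 0]) cube([41, 37, 1840]);
translate([541, 296, 283]) cube([416, 37, 40]);
translate([541, 296, 613]) cube([416, 37, 40]);
translate([541, 296, 943]) cube([416, 37, 40]);
translate([541, 296, 1273]) cube([416, 37, 40]);
translate([541, 296, 1603]) cube([416, 37, 40]);


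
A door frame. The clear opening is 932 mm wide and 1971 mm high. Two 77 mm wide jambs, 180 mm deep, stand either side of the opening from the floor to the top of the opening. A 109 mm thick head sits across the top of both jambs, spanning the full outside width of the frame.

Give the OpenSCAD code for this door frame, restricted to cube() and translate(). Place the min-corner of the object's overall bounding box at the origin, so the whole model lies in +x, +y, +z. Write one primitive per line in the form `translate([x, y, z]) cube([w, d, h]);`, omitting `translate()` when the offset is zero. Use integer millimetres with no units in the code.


cube([77, 180, 1971]);
translate([1009, 0, 0]) cube([77, 180, 1971]);
translate([0, 0, 1971]) cube([1086, 180, 109]);


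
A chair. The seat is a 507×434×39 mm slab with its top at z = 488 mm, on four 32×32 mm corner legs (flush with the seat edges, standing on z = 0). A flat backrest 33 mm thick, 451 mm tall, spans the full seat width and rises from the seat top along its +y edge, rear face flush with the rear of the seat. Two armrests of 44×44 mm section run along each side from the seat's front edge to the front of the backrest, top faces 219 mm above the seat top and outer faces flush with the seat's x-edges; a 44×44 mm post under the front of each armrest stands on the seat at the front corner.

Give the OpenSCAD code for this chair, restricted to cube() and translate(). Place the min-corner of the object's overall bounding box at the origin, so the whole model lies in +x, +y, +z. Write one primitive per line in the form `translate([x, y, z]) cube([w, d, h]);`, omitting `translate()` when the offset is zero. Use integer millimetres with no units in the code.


translate([0, 0, 449]) cube([507, 434, 39]);
cube([32, 32, 449]);
translate([475, 0, 0]) cube([32, 32, 449]);
translate([0, 402, 0]) cube([32, 32, 449]);
translate([475, 402, 0]) cube([32, 32, 449]);
translate([0, 401, 488]) cube([507, 33, 451]);
translate([0, 0, 663]) cube([44, 401, 44]);
translate([463, 0, 663]) cube([44, 401, 44]);
translate([0, 0, 488]) cube([44, 44, 175]);
translate([463, 0, 488]) cube([44, 44, 175]);


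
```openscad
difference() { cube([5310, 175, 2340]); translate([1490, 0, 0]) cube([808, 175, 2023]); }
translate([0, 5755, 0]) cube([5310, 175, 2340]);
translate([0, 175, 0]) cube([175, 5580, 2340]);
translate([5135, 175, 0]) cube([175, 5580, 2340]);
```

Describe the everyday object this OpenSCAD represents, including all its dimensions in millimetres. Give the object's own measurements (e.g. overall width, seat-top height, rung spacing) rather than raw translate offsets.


A single room: four walls, each 2340 mm tall and 175 mm thick, enclosing an outside footprint 5310×5930 mm (x × y), no floor or roof. The front and back walls (−y and +y sides) run the full x-width; the side walls fit between their inner faces. A door opening 808 mm wide and 2023 mm tall is cut through the front wall from the floor up, its −x edge 1490 mm from the wall's −x end.


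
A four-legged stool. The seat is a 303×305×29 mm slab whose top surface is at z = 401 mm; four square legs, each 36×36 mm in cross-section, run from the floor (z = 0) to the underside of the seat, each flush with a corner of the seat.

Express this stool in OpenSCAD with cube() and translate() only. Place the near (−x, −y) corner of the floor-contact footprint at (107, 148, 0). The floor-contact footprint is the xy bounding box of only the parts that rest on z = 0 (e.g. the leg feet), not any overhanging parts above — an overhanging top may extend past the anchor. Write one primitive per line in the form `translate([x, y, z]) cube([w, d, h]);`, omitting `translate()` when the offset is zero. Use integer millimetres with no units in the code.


translate([107, 148, 372]) cube([303, 305, 29]);
translate([107, 148, 0]) cube([36, 36, 372]);
translate([374, 148, 0]) cube([36, 36, 372]);
translate([107, 417, 0]) cube([36, 36, 372]);
translate([374, 417, 0]) cube([36, 36, 372]);


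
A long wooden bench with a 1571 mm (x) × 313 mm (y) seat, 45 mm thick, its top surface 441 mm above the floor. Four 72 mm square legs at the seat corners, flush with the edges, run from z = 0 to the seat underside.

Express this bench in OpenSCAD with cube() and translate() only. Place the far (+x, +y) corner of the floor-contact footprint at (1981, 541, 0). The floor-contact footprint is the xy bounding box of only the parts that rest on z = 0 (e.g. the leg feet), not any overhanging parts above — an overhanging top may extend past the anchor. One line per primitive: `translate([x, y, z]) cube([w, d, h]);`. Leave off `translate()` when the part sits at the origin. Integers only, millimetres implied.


// leg_h = 441 − 45 = 396
translate([410, 228, 396]) cube([1571, 313, 45]);
translate([410, 228, 0]) cube([72, 72, 396]);
translate([410, 469, 0]) cube([72, 72, 396]);
translate([1909, 228, 0]) cube([72, 72, 396]);
translate([1909, 469, 0]) cube([72, 72, 396]);


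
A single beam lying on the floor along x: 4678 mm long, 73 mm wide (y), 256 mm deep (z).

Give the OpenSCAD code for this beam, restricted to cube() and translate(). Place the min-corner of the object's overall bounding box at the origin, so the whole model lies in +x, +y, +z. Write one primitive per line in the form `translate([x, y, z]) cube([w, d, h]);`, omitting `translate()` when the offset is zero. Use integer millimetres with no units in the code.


cube([4678, 73, 256]);


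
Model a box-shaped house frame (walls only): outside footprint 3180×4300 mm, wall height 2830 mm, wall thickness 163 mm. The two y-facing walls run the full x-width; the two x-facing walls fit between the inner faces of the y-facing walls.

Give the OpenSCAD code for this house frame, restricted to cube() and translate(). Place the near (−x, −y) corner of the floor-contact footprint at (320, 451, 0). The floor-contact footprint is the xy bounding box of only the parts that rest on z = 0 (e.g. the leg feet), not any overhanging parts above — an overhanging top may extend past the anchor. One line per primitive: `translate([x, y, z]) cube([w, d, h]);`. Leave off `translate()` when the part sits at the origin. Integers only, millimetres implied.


translate([320, 451, 0]) cube([3180, 163, 2830]);
translate([320, 4588, 0]) cube([3180, 163, 2830]);
translate([320, 614, 0]) cube([163, 3974, 2830]);
translate([3337, 614, 0]) cube([163, 3974, 2830]);


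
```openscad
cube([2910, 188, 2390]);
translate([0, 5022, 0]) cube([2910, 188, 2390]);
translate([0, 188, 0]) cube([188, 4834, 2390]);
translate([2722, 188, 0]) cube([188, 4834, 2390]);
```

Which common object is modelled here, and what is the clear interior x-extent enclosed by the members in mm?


A house (or room) frame. The interior width is 2534 mm.

Four 2390 mm walls enclosing a rectangle with no floor or roof — a room or house frame. Outside width is 2910 mm and wall thickness is 188 mm, so the interior width is 2910 − 2 × 188 = 2534 mm.


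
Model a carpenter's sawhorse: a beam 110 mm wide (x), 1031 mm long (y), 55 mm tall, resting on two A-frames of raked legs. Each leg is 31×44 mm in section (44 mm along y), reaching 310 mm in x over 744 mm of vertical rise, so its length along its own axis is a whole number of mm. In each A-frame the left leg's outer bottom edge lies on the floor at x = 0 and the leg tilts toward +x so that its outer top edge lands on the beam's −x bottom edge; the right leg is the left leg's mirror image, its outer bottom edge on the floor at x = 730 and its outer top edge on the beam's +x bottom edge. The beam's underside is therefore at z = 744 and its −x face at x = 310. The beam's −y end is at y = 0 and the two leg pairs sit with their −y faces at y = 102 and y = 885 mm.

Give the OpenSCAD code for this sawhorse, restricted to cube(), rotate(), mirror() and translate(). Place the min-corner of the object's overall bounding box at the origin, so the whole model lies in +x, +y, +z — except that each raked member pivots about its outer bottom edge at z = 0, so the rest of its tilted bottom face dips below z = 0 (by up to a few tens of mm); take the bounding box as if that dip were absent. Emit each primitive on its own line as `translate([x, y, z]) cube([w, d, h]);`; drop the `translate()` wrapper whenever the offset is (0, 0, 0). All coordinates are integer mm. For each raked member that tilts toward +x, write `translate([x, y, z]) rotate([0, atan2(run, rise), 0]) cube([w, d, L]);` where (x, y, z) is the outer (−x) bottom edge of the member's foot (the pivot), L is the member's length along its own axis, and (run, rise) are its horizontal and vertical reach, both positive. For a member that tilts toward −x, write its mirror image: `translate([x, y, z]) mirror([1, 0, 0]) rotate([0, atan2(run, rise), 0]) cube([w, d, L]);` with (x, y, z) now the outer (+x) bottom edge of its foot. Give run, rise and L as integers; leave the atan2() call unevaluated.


translate([310, 0, 744]) cube([110, 1031, 55]);
translate([0, 102, 0]) rotate([0, atan2(310, 744), 0]) cube([31, 44, 806]);
translate([730, 102, 0]) mirror([1, 0, 0]) rotate([0, atan2(310, 744), 0]) cube([31, 44, 806]);
translate([0, 885, 0]) rotate([0, atan2(310, 744), 0]) cube([31, 44, 806]);
translate([730, 885, 0]) mirror([1, 0, 0]) rotate([0, atan2(310, 744), 0]) cube([31, 44, 806]);


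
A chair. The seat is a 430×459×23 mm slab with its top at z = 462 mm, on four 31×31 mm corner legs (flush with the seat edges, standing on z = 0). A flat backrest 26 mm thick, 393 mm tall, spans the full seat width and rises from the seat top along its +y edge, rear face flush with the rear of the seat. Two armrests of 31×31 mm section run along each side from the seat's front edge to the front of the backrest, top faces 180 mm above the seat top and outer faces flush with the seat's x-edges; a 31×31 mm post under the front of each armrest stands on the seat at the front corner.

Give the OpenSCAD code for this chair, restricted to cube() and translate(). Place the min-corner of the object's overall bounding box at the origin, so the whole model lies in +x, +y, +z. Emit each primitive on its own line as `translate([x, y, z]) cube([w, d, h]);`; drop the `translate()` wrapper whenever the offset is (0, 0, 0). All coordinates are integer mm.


translate([0, 0, 439]) cube([430, 459, 23]);
cube([31, 31, 439]);
translate([399, 0, 0]) cube([31, 31, 439]);
translate([0, 428, 0]) cube([31, 31, 439]);
translate([399, 428, 0]) cube([31, 31, 439]);
translate([0, 433, 462]) cube([430, 26, 393]);
translate([0, 0, 611]) cube([31, 433, 31]);
translate([399, 0, 611]) cube([31, 433, 31]);
translate([0, 0, 462]) cube([31, 31, 149]);
translate([399, 0, 462]) cube([31, 31, 149]);


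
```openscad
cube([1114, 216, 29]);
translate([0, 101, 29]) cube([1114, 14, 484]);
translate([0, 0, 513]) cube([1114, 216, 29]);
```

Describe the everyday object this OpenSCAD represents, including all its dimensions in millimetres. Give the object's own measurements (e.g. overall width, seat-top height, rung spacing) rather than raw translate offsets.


An I-beam lying along x, 1114 mm long. Overall section height 542 mm. Two flanges 216 mm wide (y) and 29 mm thick, one on the floor and one at the top; a web 14 mm thick runs between them, centred on the flange width.


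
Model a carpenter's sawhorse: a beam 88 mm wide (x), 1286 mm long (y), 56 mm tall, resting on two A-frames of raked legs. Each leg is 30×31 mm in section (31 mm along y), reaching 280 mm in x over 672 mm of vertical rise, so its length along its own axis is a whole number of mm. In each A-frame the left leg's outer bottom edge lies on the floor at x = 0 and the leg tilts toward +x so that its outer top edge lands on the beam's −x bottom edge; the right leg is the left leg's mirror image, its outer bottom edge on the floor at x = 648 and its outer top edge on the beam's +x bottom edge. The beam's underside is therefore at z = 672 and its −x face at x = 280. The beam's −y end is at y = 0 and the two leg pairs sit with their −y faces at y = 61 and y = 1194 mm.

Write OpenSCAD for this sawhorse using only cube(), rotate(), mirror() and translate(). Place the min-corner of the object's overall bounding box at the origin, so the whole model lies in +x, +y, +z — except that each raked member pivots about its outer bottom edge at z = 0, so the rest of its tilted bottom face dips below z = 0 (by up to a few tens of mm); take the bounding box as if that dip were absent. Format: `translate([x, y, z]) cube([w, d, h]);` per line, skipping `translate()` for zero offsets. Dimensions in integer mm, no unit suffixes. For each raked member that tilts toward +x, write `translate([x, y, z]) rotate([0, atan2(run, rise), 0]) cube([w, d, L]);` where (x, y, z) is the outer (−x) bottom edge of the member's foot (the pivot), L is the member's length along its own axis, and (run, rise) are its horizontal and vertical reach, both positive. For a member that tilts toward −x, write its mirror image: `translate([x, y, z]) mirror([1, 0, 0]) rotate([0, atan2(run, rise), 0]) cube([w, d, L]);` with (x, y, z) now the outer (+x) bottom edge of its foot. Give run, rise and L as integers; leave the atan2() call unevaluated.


// leg length = √(280² + 672²) = 728
// right-leg outer foot x = 2·280 + 88 = 648
// beam min-corner = (280, 0, 672)
translate([280, 0, 672]) cube([88, 1286, 56]);
translate([0, 61, 0]) rotate([0, atan2(280, 672), 0]) cube([30, 31, 728]);
translate([648, 61, 0]) mirror([1, 0, 0]) rotate([0, atan2(280, 672), 0]) cube([30, 31, 728]);
translate([0, 1194, 0]) rotate([0, atan2(280, 672), 0]) cube([30, 31, 728]);
translate([648, 1194, 0]) mirror([1, 0, 0]) rotate([0, atan2(280, 672), 0]) cube([30, 31, 728]);


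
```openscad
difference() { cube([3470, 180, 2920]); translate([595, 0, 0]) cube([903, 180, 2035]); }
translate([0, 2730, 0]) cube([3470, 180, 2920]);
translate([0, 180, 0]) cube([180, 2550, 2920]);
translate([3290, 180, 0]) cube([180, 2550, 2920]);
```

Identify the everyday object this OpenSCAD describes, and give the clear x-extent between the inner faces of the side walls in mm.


A single room. The interior width is 3110 mm.

Four walls enclosing a rectangle with a door in the front wall — a room. Outside width 3470 minus two 180 mm walls gives 3110 mm.


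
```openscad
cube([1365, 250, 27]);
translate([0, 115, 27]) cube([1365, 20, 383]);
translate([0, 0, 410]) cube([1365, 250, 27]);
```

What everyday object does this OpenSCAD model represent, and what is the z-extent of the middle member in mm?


An I-beam. The web height is 383 mm.

Two wide flanges with a thin centred web — an I-beam. Overall 437 mm minus two 27 mm flanges gives a web of 437 − 2·27 = 383 mm.


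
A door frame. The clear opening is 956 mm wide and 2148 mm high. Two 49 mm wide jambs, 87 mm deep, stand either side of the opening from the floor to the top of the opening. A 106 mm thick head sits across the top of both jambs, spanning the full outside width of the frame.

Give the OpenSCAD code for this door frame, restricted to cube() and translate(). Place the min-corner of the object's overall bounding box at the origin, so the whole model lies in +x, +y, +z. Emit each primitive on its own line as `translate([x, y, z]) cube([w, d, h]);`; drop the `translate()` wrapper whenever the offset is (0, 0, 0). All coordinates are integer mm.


cube([49, 87, 2148]);
translate([1005, 0, 0]) cube([49, 87, 2148]);
translate([0, 0, 2148]) cube([1054, 87, 106]);


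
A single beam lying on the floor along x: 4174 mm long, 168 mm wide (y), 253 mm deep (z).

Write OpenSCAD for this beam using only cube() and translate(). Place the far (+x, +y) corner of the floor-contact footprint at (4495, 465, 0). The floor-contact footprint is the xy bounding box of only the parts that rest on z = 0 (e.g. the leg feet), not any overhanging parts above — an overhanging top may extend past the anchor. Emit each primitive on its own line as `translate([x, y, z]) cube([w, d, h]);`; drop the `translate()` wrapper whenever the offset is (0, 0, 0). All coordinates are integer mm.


translate([321, 297, 0]) cube([4174, 168, 253]);


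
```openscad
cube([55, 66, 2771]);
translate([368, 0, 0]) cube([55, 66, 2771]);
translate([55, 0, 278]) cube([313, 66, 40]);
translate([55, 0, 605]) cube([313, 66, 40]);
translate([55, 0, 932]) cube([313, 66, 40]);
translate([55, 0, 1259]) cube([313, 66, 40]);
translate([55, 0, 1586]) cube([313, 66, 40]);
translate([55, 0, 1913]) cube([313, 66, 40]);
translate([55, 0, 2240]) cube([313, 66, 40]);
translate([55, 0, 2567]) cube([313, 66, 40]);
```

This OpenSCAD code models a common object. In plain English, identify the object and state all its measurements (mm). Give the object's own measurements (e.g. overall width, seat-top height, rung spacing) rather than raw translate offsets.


A straight ladder. Two 55×66 mm vertical rails, 2771 mm tall, stand 423 mm apart (outside-to-outside) with their front faces coplanar on the −y side. 8 rungs, each 66 mm deep and 40 mm tall, span between the inner faces of the rails, front faces flush with the rails. The lowest rung's underside is at z = 278 mm and rungs are spaced 327 mm apart (underside to underside).


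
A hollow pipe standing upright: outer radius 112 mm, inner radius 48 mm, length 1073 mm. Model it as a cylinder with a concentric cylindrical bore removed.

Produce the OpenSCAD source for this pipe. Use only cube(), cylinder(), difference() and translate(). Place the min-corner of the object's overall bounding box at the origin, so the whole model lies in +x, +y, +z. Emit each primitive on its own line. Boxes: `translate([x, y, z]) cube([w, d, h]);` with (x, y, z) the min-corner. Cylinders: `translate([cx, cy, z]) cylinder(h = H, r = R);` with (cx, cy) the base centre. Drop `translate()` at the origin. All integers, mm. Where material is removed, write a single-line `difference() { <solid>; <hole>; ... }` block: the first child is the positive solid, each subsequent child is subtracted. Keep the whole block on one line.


difference() { translate([112, 112, 0]) cylinder(h = 1073, r = 112); translate([112, 112, 0]) cylinder(h = 1073, r = 48); }


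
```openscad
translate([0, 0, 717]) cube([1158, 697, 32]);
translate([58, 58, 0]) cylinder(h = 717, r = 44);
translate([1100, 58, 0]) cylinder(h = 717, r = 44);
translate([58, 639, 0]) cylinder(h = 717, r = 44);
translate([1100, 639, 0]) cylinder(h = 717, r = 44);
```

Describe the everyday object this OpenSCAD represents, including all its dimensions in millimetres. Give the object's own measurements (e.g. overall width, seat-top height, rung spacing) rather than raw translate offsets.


A rectangular dining table. The top is 1158×697×32 mm with its upper surface at z = 749 mm. It stands on four round legs of 88 mm diameter, each leg's bounding box inset 14 mm from the nearest pair of top edges, running from the floor to the underside of the top.


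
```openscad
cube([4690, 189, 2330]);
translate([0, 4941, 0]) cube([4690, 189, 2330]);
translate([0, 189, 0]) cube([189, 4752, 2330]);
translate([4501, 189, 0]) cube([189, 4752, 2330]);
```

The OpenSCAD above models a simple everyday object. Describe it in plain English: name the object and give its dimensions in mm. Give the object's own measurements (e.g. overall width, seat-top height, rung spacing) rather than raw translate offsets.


The wall frame of a small rectangular building: four walls, each 2330 mm tall and 189 mm thick, enclosing a footprint 4690 mm (x) by 5130 mm (y) outside-to-outside, with no floor or roof. The front and back walls (the −y and +y sides) span the full width; the two side walls fit between them.


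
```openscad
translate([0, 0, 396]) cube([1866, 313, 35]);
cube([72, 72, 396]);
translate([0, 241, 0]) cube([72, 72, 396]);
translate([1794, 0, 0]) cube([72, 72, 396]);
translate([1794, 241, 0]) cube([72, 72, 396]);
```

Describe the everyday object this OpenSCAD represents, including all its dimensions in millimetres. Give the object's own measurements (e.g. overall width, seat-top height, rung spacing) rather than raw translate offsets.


A long wooden bench with a 1866 mm (x) × 313 mm (y) seat, 35 mm thick, its top surface 431 mm above the floor. Four 72 mm square legs at the seat corners, flush with the edges, run from z = 0 to the seat underside.


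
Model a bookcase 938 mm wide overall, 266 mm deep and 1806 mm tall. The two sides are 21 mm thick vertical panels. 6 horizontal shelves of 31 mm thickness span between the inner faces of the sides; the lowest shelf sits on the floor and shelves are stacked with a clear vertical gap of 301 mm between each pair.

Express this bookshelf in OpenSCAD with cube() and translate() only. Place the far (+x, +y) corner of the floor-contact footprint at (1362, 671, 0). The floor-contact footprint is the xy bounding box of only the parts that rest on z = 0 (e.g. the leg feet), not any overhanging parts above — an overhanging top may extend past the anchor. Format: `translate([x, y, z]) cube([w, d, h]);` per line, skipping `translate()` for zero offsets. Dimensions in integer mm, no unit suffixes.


translate([424, 405, 0]) cube([21, 266, 1806]);
translate([1341, 405, 0]) cube([21, 266, 1806]);
translate([445, 405, 0]) cube([896, 266, 31]);
translate([445, 405, 332]) cube([896, 266, 31]);
translate([445, 405, 664]) cube([896, 266, 31]);
translate([445, 405, 996]) cube([896, 266, 31]);
translate([445, 405, 1328]) cube([896, 266, 31]);
translate([445, 405, 1660]) cube([896, 266, 31]);


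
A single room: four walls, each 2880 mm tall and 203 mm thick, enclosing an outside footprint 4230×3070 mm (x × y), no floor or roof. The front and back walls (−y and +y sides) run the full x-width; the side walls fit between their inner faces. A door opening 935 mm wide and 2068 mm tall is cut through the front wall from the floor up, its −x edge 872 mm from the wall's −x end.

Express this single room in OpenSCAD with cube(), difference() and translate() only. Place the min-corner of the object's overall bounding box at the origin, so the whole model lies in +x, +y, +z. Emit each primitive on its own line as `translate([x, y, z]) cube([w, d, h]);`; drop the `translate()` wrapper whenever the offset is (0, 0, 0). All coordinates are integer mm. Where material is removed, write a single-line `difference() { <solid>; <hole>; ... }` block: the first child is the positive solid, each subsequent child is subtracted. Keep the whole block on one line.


difference() { cube([4230, 203, 2880]); translate([872, 0, 0]) cube([935, 203, 2068]); }
translate([0, 2867, 0]) cube([4230, 203, 2880]);
translate([0, 203, 0]) cube([203, 2664, 2880]);
translate([4027, 203, 0]) cube([203, 2664, 2880]);


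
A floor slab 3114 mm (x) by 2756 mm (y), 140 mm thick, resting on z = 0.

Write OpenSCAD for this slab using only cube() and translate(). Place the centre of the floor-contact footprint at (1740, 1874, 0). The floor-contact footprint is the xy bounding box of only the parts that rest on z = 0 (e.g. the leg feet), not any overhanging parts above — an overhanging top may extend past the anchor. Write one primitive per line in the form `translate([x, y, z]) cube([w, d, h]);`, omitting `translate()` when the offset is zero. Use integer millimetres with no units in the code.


translate([183, 496, 0]) cube([3114, 2756, 140]);


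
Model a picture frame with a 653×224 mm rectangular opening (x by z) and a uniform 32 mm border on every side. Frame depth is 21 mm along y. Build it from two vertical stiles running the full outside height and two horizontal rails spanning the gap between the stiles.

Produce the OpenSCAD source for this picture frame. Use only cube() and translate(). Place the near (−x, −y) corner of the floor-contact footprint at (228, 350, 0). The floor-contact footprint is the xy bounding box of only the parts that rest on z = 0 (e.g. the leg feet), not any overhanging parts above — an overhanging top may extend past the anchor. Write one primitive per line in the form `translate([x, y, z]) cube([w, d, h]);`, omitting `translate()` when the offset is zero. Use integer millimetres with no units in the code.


translate([228, 350, 0]) cube([32, 21, 288]);
translate([913, 350, 0]) cube([32, 21, 288]);
translate([260, 350, 0]) cube([653, 21, 32]);
translate([260, 350, 256]) cube([653, 21, 32]);
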